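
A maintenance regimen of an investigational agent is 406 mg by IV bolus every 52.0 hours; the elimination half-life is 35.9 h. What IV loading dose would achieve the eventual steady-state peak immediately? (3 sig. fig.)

641 mg

k = ln 2 / 35.9 = 0.01931 h⁻¹
Accumulation ratio R = 1 / (1 − e^(−kτ)) = 1 / (1 − e^(−0.01931×52.0)) = 1 / (1 − 0.3664) = 1.578
Loading dose = maintenance dose × R = 406 × 1.578 ≈ 641 mg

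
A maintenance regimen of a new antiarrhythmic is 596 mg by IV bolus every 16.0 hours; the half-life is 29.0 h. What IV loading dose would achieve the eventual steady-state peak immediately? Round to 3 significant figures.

1880 mg

k = ln 2 / 29.0 = 0.02390 h⁻¹
Accumulation ratio R = 1 / (1 − e^(−kτ)) = 1 / (1 − e^(−0.02390×16.0)) = 1 / (1 − 0.6822) = 3.147
Loading dose = maintenance dose × R = 596 × 3.147 ≈ 1880 mg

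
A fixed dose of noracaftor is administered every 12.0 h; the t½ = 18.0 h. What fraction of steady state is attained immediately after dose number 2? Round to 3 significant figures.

k = ln 2 / 18.0 = 0.03851 h⁻¹
f_n = 1 − e^(−nkτ) = 1 − e^(−2 × 0.03851 × 12.0) = 1 − e^(−0.9242) = 1 − 0.3969 ≈ 0.603

0.603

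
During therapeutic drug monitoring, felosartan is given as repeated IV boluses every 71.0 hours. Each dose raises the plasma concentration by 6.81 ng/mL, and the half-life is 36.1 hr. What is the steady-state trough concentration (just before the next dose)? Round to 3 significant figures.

2.34 ng/mL

k = ln 2 / 36.1 = 0.01920 hr⁻¹
Fraction remaining after one interval: e^(−kτ) = e^(−0.01920 × 71.0) = 0.2558
R = 1 / (1 − 0.2558) = 1.344
Css,max = 6.81 × 1.344 = 9.151 ng/mL
Css,min = Css,max × e^(−kτ) = 9.151 × 0.2558 ≈ 2.34 ng/mL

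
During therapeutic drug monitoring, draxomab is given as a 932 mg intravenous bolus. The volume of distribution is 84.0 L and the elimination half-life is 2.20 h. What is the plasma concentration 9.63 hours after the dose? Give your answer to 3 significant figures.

C₀ = dose / V = 932 / 84.0 = 11.10 mg/L
k = ln 2 / 2.20 = 0.3151 h⁻¹
C(t) = C₀ e^(−kt) = 11.10 × e^(−0.3151 × 9.63) = 11.10 × e^(−3.034) = 11.10 × 0.04812 ≈ 0.534 mg/L

0.534 mg/L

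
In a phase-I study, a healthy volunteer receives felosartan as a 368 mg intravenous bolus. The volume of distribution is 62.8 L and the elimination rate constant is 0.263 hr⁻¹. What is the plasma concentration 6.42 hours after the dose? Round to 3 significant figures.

C₀ = dose / V = 368 / 62.8 = 5.860 mg/L
C(t) = C₀ e^(−kt) = 5.860 × e^(−0.2630 × 6.42) = 5.860 × e^(−1.688) = 5.860 × 0.1848 ≈ 1.08 mg/L

1.08 mg/L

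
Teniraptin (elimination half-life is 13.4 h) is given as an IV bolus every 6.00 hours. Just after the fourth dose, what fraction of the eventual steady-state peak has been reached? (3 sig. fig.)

k = ln 2 / 13.4 = 0.05173 h⁻¹
f_n = 1 − e^(−nkτ) = 1 − e^(−4 × 0.05173 × 6.00) = 1 − e^(−1.241) = 1 − 0.2890 ≈ 0.711

0.711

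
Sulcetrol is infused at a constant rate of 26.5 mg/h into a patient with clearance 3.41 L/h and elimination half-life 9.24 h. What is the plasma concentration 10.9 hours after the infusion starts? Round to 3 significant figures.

Css = rate / CL = 26.5 / 3.41 = 7.771 µg/mL
k = ln 2 / 9.24 = 0.07502 h⁻¹
C(t) = Css (1 − e^(−kt)) = 7.771 × (1 − e^(−0.8177)) = 7.771 × 0.5585 ≈ 4.34 µg/mL

4.34 µg/mL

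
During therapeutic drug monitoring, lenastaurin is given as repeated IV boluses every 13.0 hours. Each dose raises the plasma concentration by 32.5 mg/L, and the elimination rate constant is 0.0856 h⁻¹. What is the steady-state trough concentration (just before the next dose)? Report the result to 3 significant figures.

15.9 mg/L

Fraction remaining after one interval: e^(−kτ) = e^(−0.08560 × 13.0) = 0.3286
R = 1 / (1 − 0.3286) = 1.490
Css,max = 32.5 × 1.490 = 48.41 mg/L
Css,min = Css,max × e^(−kτ) = 48.41 × 0.3286 ≈ 15.9 mg/L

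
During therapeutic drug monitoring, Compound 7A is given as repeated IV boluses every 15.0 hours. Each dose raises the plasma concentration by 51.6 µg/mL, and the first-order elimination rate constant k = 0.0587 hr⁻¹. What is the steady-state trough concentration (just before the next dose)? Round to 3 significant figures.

Fraction remaining after one interval: e^(−kτ) = e^(−0.05870 × 15.0) = 0.4146
R = 1 / (1 − 0.4146) = 1.708
Css,max = 51.6 × 1.708 = 88.14 µg/mL
Css,min = Css,max × e^(−kτ) = 88.14 × 0.4146 ≈ 36.5 µg/mL

36.5 µg/mL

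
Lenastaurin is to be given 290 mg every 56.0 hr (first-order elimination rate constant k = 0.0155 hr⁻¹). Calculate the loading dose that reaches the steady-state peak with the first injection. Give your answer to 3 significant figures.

500 mg

Accumulation ratio R = 1 / (1 − e^(−kτ)) = 1 / (1 − e^(−0.01550×56.0)) = 1 / (1 − 0.4198) = 1.724
Loading dose = maintenance dose × R = 290 × 1.724 ≈ 500 mg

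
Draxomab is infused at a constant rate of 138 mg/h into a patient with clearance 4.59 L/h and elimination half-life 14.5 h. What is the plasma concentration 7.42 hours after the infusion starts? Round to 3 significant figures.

8.98 µg/mL

Css = rate / CL = 138 / 4.59 = 30.07 µg/mL
k = ln 2 / 14.5 = 0.04780 h⁻¹
C(t) = Css (1 − e^(−kt)) = 30.07 × (1 − e^(−0.3547)) = 30.07 × 0.2986 ≈ 8.98 µg/mL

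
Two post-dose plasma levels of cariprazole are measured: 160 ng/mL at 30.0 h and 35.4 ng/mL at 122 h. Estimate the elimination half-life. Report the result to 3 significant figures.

k = ln(C₁/C₂) / (t₂ − t₁) = ln(160/35.4) / (122 − 30.0)
  = 1.508 / 92.00 = 0.01640 h⁻¹
t½ = ln 2 / k = ln 2 / 0.01640 ≈ 42.3 hours

42.3 hours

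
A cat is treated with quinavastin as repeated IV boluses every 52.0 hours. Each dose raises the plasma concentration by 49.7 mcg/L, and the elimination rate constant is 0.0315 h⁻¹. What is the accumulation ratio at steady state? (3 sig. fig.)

1.24

Fraction remaining after one interval: e^(−kτ) = e^(−0.03150 × 52.0) = 0.1944
R = 1 / (1 − 0.1944) = 1 / 0.8056 ≈ 1.24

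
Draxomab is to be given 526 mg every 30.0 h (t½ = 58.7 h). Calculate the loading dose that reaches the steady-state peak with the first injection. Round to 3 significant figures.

k = ln 2 / 58.7 = 0.01181 h⁻¹
Accumulation ratio R = 1 / (1 − e^(−kτ)) = 1 / (1 − e^(−0.01181×30.0)) = 1 / (1 − 0.7017) = 3.352
Loading dose = maintenance dose × R = 526 × 3.352 ≈ 1760 mg

1760 mg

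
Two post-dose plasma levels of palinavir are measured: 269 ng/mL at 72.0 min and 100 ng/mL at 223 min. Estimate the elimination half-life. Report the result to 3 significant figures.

106 minutes

k = ln(C₁/C₂) / (t₂ − t₁) = ln(269/100) / (223 − 72.0)
  = 0.9895 / 151.0 = 0.006553 min⁻¹
t½ = ln 2 / k = ln 2 / 0.006553 ≈ 106 minutes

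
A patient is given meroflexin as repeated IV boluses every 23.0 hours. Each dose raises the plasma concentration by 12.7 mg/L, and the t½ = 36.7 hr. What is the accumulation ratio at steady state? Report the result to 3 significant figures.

k = ln 2 / 36.7 = 0.01889 hr⁻¹
Fraction remaining after one interval: e^(−kτ) = e^(−0.01889 × 23.0) = 0.6477
R = 1 / (1 − 0.6477) = 1 / 0.3523 ≈ 2.84

2.84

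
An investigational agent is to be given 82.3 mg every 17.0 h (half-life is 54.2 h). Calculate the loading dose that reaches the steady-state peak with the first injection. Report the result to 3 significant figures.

k = ln 2 / 54.2 = 0.01279 h⁻¹
Accumulation ratio R = 1 / (1 − e^(−kτ)) = 1 / (1 − e^(−0.01279×17.0)) = 1 / (1 − 0.8046) = 5.118
Loading dose = maintenance dose × R = 82.3 × 5.118 ≈ 421 mg

421 mg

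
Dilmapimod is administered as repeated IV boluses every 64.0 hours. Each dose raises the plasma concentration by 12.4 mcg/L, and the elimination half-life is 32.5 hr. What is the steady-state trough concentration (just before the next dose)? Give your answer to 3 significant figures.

4.25 mcg/L

k = ln 2 / 32.5 = 0.02133 hr⁻¹
Fraction remaining after one interval: e^(−kτ) = e^(−0.02133 × 64.0) = 0.2554
R = 1 / (1 − 0.2554) = 1.343
Css,max = 12.4 × 1.343 = 16.65 mcg/L
Css,min = Css,max × e^(−kτ) = 16.65 × 0.2554 ≈ 4.25 mcg/L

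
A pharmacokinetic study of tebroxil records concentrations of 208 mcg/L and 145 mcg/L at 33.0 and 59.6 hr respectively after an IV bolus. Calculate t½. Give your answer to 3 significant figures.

51.1 hours

k = ln(C₁/C₂) / (t₂ − t₁) = ln(208/145) / (59.6 − 33.0)
  = 0.3608 / 26.60 = 0.01356 hr⁻¹
t½ = ln 2 / k = ln 2 / 0.01356 ≈ 51.1 hours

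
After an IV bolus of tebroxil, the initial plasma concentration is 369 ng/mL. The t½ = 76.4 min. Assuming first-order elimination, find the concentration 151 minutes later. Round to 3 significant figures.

93.8 ng/mL

k = ln 2 / 76.4 = 0.009073 min⁻¹
151 min is 1.976 half-lives, so C = 369 × (1/2)^1.976 = 369 × 0.2541 ≈ 93.8 ng/mL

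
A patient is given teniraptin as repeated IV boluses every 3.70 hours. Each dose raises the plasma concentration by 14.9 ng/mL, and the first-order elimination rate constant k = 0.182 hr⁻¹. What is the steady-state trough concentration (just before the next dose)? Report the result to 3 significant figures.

15.5 ng/mL

Fraction remaining after one interval: e^(−kτ) = e^(−0.1820 × 3.70) = 0.5100
R = 1 / (1 − 0.5100) = 2.041
Css,max = 14.9 × 2.041 = 30.41 ng/mL
Css,min = Css,max × e^(−kτ) = 30.41 × 0.5100 ≈ 15.5 ng/mL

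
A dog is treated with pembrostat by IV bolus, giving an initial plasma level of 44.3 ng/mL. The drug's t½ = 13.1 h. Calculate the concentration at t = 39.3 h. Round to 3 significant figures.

5.54 ng/mL

k = ln 2 / 13.1 = 0.05291 h⁻¹
C(t) = C₀ e^(−kt) = 44.3 × e^(−0.05291 × 39.3) = 44.3 × e^(−2.079) = 44.3 × 0.1250 ≈ 5.54 ng/mL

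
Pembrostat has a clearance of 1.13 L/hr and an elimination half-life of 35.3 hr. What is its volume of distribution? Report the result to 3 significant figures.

k = ln 2 / t½ = ln 2 / 35.3 = 0.01964 hr⁻¹
V = CL / k = 1.13 / 0.01964 ≈ 57.5 L

57.5 L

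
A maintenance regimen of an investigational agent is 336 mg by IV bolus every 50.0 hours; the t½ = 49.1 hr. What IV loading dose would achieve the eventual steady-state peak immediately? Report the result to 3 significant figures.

664 mg

k = ln 2 / 49.1 = 0.01412 hr⁻¹
Accumulation ratio R = 1 / (1 − e^(−kτ)) = 1 / (1 − e^(−0.01412×50.0)) = 1 / (1 − 0.4937) = 1.975
Loading dose = maintenance dose × R = 336 × 1.975 ≈ 664 mg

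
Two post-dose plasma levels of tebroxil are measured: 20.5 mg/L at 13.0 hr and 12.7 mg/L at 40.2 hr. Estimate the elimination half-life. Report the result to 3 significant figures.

39.4 hours

k = ln(C₁/C₂) / (t₂ − t₁) = ln(20.5/12.7) / (40.2 − 13.0)
  = 0.4788 / 27.20 = 0.01760 hr⁻¹
t½ = ln 2 / k = ln 2 / 0.01760 ≈ 39.4 hours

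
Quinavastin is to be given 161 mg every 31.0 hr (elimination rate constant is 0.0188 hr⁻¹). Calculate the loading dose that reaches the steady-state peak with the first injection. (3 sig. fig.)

Accumulation ratio R = 1 / (1 − e^(−kτ)) = 1 / (1 − e^(−0.01880×31.0)) = 1 / (1 − 0.5583) = 2.264
Loading dose = maintenance dose × R = 161 × 2.264 ≈ 365 mg

365 mg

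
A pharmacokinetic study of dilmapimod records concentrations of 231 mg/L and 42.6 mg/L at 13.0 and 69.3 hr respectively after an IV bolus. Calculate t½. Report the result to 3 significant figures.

23.1 hours

k = ln(C₁/C₂) / (t₂ − t₁) = ln(231/42.6) / (69.3 − 13.0)
  = 1.691 / 56.30 = 0.03003 hr⁻¹
t½ = ln 2 / k = ln 2 / 0.03003 ≈ 23.1 hours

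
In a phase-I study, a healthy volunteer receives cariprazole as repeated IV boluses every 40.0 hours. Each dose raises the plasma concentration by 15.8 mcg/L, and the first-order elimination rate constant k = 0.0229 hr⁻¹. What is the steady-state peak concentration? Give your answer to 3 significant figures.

26.3 mcg/L

Fraction remaining after one interval: e^(−kτ) = e^(−0.02290 × 40.0) = 0.4001
R = 1 / (1 − 0.4001) = 1.667
Css,max = 15.8 × 1.667 ≈ 26.3 mcg/L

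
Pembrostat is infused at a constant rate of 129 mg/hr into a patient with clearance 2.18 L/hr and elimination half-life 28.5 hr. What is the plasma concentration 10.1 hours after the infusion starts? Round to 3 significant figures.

12.9 mg/L

Css = rate / CL = 129 / 2.18 = 59.17 mg/L
k = ln 2 / 28.5 = 0.02432 hr⁻¹
C(t) = Css (1 − e^(−kt)) = 59.17 × (1 − e^(−0.2456)) = 59.17 × 0.2178 ≈ 12.9 mg/L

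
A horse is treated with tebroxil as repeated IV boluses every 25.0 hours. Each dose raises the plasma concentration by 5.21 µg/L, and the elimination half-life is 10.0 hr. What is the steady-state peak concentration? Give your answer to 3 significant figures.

k = ln 2 / 10.0 = 0.06931 hr⁻¹
Fraction remaining after one interval: e^(−kτ) = e^(−0.06931 × 25.0) = 0.1768
R = 1 / (1 − 0.1768) = 1.215
Css,max = 5.21 × 1.215 ≈ 6.33 µg/L

6.33 µg/L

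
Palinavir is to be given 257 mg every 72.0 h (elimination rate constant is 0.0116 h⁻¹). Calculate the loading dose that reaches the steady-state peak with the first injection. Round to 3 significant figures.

454 mg

Accumulation ratio R = 1 / (1 − e^(−kτ)) = 1 / (1 − e^(−0.01160×72.0)) = 1 / (1 − 0.4338) = 1.766
Loading dose = maintenance dose × R = 257 × 1.766 ≈ 454 mg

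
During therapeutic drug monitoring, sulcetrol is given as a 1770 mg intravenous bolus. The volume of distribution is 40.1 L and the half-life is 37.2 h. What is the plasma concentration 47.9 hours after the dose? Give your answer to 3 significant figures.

18.1 µg/mL

C₀ = dose / V = 1770 / 40.1 = 44.14 µg/mL
k = ln 2 / 37.2 = 0.01863 h⁻¹
C(t) = C₀ e^(−kt) = 44.14 × e^(−0.01863 × 47.9) = 44.14 × e^(−0.8925) = 44.14 × 0.4096 ≈ 18.1 µg/mL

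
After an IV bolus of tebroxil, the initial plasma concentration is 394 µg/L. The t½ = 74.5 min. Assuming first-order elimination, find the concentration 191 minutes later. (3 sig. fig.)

k = ln 2 / 74.5 = 0.009304 min⁻¹
191 min is 2.564 half-lives, so C = 394 × (1/2)^2.564 = 394 × 0.1691 ≈ 66.6 µg/L

66.6 µg/L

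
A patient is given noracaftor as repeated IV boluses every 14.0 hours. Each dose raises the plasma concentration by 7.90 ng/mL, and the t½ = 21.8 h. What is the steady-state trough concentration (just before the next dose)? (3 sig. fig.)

14.1 ng/mL

k = ln 2 / 21.8 = 0.03180 h⁻¹
Fraction remaining after one interval: e^(−kτ) = e^(−0.03180 × 14.0) = 0.6407
R = 1 / (1 − 0.6407) = 2.783
Css,max = 7.90 × 2.783 = 21.99 ng/mL
Css,min = Css,max × e^(−kτ) = 21.99 × 0.6407 ≈ 14.1 ng/mL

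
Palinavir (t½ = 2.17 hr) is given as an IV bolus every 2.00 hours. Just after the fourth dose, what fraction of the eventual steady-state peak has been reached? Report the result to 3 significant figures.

k = ln 2 / 2.17 = 0.3194 hr⁻¹
f_n = 1 − e^(−nkτ) = 1 − e^(−4 × 0.3194 × 2.00) = 1 − e^(−2.555) = 1 − 0.07766 ≈ 0.922

0.922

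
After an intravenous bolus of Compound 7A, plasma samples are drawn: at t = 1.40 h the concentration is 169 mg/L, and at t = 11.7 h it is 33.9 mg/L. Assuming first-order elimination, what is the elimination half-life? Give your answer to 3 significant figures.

k = ln(C₁/C₂) / (t₂ − t₁) = ln(169/33.9) / (11.7 − 1.40)
  = 1.606 / 10.30 = 0.1560 h⁻¹
t½ = ln 2 / k = ln 2 / 0.1560 ≈ 4.44 hours

4.44 hours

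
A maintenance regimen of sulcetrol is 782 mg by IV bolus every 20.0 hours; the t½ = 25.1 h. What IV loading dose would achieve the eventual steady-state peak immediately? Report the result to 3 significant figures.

1840 mg

k = ln 2 / 25.1 = 0.02762 h⁻¹
Accumulation ratio R = 1 / (1 − e^(−kτ)) = 1 / (1 − e^(−0.02762×20.0)) = 1 / (1 − 0.5756) = 2.356
Loading dose = maintenance dose × R = 782 × 2.356 ≈ 1840 mg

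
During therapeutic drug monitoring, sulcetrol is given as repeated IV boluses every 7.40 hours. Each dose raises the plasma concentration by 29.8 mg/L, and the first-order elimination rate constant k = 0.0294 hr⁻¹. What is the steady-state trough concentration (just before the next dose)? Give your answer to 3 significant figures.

Fraction remaining after one interval: e^(−kτ) = e^(−0.02940 × 7.40) = 0.8045
R = 1 / (1 − 0.8045) = 5.115
Css,max = 29.8 × 5.115 = 152.4 mg/L
Css,min = Css,max × e^(−kτ) = 152.4 × 0.8045 ≈ 123 mg/L

123 mg/L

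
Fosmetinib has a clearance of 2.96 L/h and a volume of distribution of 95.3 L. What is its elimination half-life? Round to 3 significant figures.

22.3 hours

k = CL / V = 2.96 / 95.3 = 0.03106 h⁻¹
t½ = ln 2 / k = ln 2 / 0.03106 ≈ 22.3 hours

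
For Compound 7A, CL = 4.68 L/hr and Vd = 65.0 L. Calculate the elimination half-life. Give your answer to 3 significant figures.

k = CL / V = 4.68 / 65.0 = 0.07200 hr⁻¹
t½ = ln 2 / k = ln 2 / 0.07200 ≈ 9.63 hours

9.63 hours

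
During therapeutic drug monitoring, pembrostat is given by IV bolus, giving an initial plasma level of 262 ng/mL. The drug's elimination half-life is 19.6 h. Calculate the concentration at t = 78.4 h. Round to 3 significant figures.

16.4 ng/mL

k = ln 2 / 19.6 = 0.03536 h⁻¹
78.4 h is 4.000 half-lives, so C = 262 × (1/2)^4.000 = 262 × 0.06250 ≈ 16.4 ng/mL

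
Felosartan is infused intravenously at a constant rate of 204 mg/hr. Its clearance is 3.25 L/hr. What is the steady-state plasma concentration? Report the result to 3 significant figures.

62.8 µg/mL

Css = infusion rate / CL = 204 / 3.25 ≈ 62.8 µg/mL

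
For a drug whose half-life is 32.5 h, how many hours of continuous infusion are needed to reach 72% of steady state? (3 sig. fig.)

59.7 hours

k = ln 2 / 32.5 = 0.02133 h⁻¹
f = 1 − e^(−kt)  ⇒  t = −ln(1 − f) / k
t = −ln(1 − 0.72) / 0.02133 = 1.273 / 0.02133 ≈ 59.7 hours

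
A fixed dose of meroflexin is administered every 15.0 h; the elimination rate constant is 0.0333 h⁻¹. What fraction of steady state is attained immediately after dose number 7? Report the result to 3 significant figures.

0.970

f_n = 1 − e^(−nkτ) = 1 − e^(−7 × 0.03330 × 15.0) = 1 − e^(−3.497) = 1 − 0.03030 ≈ 0.970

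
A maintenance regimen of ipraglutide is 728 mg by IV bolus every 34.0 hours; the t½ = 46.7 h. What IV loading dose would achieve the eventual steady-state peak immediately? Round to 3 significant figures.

1840 mg

k = ln 2 / 46.7 = 0.01484 h⁻¹
Accumulation ratio R = 1 / (1 − e^(−kτ)) = 1 / (1 − e^(−0.01484×34.0)) = 1 / (1 − 0.6037) = 2.523
Loading dose = maintenance dose × R = 728 × 2.523 ≈ 1840 mg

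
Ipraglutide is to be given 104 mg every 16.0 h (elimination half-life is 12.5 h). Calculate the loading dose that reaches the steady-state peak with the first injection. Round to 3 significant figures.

177 mg

k = ln 2 / 12.5 = 0.05545 h⁻¹
Accumulation ratio R = 1 / (1 − e^(−kτ)) = 1 / (1 − e^(−0.05545×16.0)) = 1 / (1 − 0.4118) = 1.700
Loading dose = maintenance dose × R = 104 × 1.700 ≈ 177 mg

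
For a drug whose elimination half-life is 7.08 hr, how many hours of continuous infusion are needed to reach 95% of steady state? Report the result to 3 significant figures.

k = ln 2 / 7.08 = 0.09790 hr⁻¹
f = 1 − e^(−kt)  ⇒  t = −ln(1 − f) / k
t = −ln(1 − 0.95) / 0.09790 = 2.996 / 0.09790 ≈ 30.6 hours

30.6 hours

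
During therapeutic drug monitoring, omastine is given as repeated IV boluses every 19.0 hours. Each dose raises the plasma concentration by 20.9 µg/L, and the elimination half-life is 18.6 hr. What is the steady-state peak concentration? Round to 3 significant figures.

41.2 µg/L

k = ln 2 / 18.6 = 0.03727 hr⁻¹
Fraction remaining after one interval: e^(−kτ) = e^(−0.03727 × 19.0) = 0.4926
R = 1 / (1 − 0.4926) = 1.971
Css,max = 20.9 × 1.971 ≈ 41.2 µg/L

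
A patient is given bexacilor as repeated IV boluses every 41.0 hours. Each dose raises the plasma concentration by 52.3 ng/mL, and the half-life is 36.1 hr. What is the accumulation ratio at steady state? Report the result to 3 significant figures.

k = ln 2 / 36.1 = 0.01920 hr⁻¹
Fraction remaining after one interval: e^(−kτ) = e^(−0.01920 × 41.0) = 0.4551
R = 1 / (1 − 0.4551) = 1 / 0.5449 ≈ 1.84

1.84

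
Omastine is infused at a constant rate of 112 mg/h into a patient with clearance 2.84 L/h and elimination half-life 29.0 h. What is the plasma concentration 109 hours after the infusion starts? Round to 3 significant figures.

36.5 mg/L

Css = rate / CL = 112 / 2.84 = 39.44 mg/L
k = ln 2 / 29.0 = 0.02390 h⁻¹
C(t) = Css (1 − e^(−kt)) = 39.44 × (1 − e^(−2.605)) = 39.44 × 0.9261 ≈ 36.5 mg/L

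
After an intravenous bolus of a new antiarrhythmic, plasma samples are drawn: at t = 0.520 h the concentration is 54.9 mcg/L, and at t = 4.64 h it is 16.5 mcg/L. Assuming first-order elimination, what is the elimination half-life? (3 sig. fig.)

2.38 hours

k = ln(C₁/C₂) / (t₂ − t₁) = ln(54.9/16.5) / (4.64 − 0.520)
  = 1.202 / 4.120 = 0.2918 h⁻¹
t½ = ln 2 / k = ln 2 / 0.2918 ≈ 2.38 hours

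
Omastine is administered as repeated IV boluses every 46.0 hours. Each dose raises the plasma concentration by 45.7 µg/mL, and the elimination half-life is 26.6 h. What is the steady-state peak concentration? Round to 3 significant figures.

65.4 µg/mL

k = ln 2 / 26.6 = 0.02606 h⁻¹
Fraction remaining after one interval: e^(−kτ) = e^(−0.02606 × 46.0) = 0.3016
R = 1 / (1 − 0.3016) = 1.432
Css,max = 45.7 × 1.432 ≈ 65.4 µg/mL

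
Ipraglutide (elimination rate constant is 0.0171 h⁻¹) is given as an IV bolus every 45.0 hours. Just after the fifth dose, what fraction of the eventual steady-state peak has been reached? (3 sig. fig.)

f_n = 1 − e^(−nkτ) = 1 − e^(−5 × 0.01710 × 45.0) = 1 − e^(−3.848) = 1 − 0.02133 ≈ 0.979

0.979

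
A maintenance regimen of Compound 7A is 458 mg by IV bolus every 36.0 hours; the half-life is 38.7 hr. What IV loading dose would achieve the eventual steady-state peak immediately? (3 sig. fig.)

k = ln 2 / 38.7 = 0.01791 hr⁻¹
Accumulation ratio R = 1 / (1 − e^(−kτ)) = 1 / (1 − e^(−0.01791×36.0)) = 1 / (1 − 0.5248) = 2.104
Loading dose = maintenance dose × R = 458 × 2.104 ≈ 964 mg

964 mg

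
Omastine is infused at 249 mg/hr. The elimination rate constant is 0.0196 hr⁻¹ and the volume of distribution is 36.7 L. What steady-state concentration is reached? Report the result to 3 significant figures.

346 µg/mL

CL = k · V = 0.0196 × 36.7 = 0.7193 L/hr
Css = rate / CL = 249 / 0.7193 ≈ 346 µg/mL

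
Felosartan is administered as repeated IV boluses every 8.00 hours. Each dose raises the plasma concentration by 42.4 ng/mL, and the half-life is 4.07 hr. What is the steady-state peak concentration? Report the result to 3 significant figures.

k = ln 2 / 4.07 = 0.1703 hr⁻¹
Fraction remaining after one interval: e^(−kτ) = e^(−0.1703 × 8.00) = 0.2560
R = 1 / (1 − 0.2560) = 1.344
Css,max = 42.4 × 1.344 ≈ 57.0 ng/mL

57.0 ng/mL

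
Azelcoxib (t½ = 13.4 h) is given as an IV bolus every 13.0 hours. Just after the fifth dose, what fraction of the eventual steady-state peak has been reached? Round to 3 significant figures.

k = ln 2 / 13.4 = 0.05173 h⁻¹
f_n = 1 − e^(−nkτ) = 1 − e^(−5 × 0.05173 × 13.0) = 1 − e^(−3.362) = 1 − 0.03466 ≈ 0.965

0.965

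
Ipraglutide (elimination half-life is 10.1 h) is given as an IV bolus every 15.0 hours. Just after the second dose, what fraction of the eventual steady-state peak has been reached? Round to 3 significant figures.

k = ln 2 / 10.1 = 0.06863 h⁻¹
f_n = 1 − e^(−nkτ) = 1 − e^(−2 × 0.06863 × 15.0) = 1 − e^(−2.059) = 1 − 0.1276 ≈ 0.872

0.872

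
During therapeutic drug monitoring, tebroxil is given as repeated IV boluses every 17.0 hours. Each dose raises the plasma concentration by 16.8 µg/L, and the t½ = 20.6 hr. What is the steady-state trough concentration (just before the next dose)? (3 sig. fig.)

21.8 µg/L

k = ln 2 / 20.6 = 0.03365 hr⁻¹
Fraction remaining after one interval: e^(−kτ) = e^(−0.03365 × 17.0) = 0.5644
R = 1 / (1 − 0.5644) = 2.296
Css,max = 16.8 × 2.296 = 38.57 µg/L
Css,min = Css,max × e^(−kτ) = 38.57 × 0.5644 ≈ 21.8 µg/L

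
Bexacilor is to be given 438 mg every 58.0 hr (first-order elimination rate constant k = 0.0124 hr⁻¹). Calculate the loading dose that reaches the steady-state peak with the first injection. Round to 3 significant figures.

854 mg

Accumulation ratio R = 1 / (1 − e^(−kτ)) = 1 / (1 − e^(−0.01240×58.0)) = 1 / (1 − 0.4871) = 1.950
Loading dose = maintenance dose × R = 438 × 1.950 ≈ 854 mg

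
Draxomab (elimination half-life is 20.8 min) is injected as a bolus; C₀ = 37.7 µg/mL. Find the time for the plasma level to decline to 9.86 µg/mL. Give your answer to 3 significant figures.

40.2 minutes

k = ln 2 / 20.8 = 0.03332 min⁻¹
C(t) = C₀ e^(−kt)  ⇒  t = ln(C₀/C) / k
t = ln(37.7/9.86) / 0.03332 = 1.341 / 0.03332 ≈ 40.2 minutes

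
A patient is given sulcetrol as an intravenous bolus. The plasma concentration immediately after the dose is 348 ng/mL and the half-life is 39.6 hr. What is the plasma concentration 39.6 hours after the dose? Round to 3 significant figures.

174 ng/mL

k = ln 2 / 39.6 = 0.01750 hr⁻¹
C(t) = C₀ e^(−kt) = 348 × e^(−0.01750 × 39.6) = 348 × e^(−0.6931) = 348 × 0.5000 ≈ 174 ng/mL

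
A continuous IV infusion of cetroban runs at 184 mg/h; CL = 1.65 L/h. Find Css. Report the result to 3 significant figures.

Css = infusion rate / CL = 184 / 1.65 ≈ 112 µg/mL

112 µg/mL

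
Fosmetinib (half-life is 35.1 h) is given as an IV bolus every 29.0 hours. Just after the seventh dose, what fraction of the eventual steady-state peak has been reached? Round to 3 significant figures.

0.982

k = ln 2 / 35.1 = 0.01975 h⁻¹
f_n = 1 − e^(−nkτ) = 1 − e^(−7 × 0.01975 × 29.0) = 1 − e^(−4.009) = 1 − 0.01816 ≈ 0.982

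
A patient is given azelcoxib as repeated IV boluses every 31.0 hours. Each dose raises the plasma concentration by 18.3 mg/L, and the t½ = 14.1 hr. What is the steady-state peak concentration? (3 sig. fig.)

23.4 mg/L

k = ln 2 / 14.1 = 0.04916 hr⁻¹
Fraction remaining after one interval: e^(−kτ) = e^(−0.04916 × 31.0) = 0.2179
R = 1 / (1 − 0.2179) = 1.279
Css,max = 18.3 × 1.279 ≈ 23.4 mg/L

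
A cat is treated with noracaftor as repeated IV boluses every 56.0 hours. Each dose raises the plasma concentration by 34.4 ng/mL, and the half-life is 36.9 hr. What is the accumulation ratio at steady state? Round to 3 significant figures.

k = ln 2 / 36.9 = 0.01878 hr⁻¹
Fraction remaining after one interval: e^(−kτ) = e^(−0.01878 × 56.0) = 0.3493
R = 1 / (1 − 0.3493) = 1 / 0.6507 ≈ 1.54

1.54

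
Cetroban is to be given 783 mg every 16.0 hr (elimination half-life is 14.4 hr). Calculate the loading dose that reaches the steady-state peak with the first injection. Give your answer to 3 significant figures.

k = ln 2 / 14.4 = 0.04814 hr⁻¹
Accumulation ratio R = 1 / (1 − e^(−kτ)) = 1 / (1 − e^(−0.04814×16.0)) = 1 / (1 − 0.4629) = 1.862
Loading dose = maintenance dose × R = 783 × 1.862 ≈ 1460 mg

1460 mg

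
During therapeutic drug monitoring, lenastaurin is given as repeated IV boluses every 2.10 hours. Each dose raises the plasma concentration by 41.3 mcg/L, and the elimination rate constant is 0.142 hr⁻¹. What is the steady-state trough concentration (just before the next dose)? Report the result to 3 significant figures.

Fraction remaining after one interval: e^(−kτ) = e^(−0.1420 × 2.10) = 0.7422
R = 1 / (1 − 0.7422) = 3.878
Css,max = 41.3 × 3.878 = 160.2 mcg/L
Css,min = Css,max × e^(−kτ) = 160.2 × 0.7422 ≈ 119 mcg/L

119 mcg/L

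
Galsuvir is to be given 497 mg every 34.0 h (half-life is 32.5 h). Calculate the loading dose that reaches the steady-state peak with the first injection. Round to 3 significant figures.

k = ln 2 / 32.5 = 0.02133 h⁻¹
Accumulation ratio R = 1 / (1 − e^(−kτ)) = 1 / (1 − e^(−0.02133×34.0)) = 1 / (1 − 0.4843) = 1.939
Loading dose = maintenance dose × R = 497 × 1.939 ≈ 964 mg

964 mg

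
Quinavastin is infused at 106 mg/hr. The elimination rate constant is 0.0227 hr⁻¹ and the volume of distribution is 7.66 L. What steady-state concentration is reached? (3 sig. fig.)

CL = k · V = 0.0227 × 7.66 = 0.1739 L/hr
Css = rate / CL = 106 / 0.1739 ≈ 610 µg/mL

610 µg/mL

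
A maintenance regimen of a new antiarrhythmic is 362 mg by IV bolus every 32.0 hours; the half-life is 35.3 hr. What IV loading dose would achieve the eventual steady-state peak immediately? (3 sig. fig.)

776 mg

k = ln 2 / 35.3 = 0.01964 hr⁻¹
Accumulation ratio R = 1 / (1 − e^(−kτ)) = 1 / (1 − e^(−0.01964×32.0)) = 1 / (1 − 0.5335) = 2.143
Loading dose = maintenance dose × R = 362 × 2.143 ≈ 776 mg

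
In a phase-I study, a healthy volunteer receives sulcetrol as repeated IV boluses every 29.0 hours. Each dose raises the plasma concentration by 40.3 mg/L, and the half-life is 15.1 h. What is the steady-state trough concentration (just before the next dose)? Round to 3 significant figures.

k = ln 2 / 15.1 = 0.04590 h⁻¹
Fraction remaining after one interval: e^(−kτ) = e^(−0.04590 × 29.0) = 0.2642
R = 1 / (1 − 0.2642) = 1.359
Css,max = 40.3 × 1.359 = 54.77 mg/L
Css,min = Css,max × e^(−kτ) = 54.77 × 0.2642 ≈ 14.5 mg/L

14.5 mg/L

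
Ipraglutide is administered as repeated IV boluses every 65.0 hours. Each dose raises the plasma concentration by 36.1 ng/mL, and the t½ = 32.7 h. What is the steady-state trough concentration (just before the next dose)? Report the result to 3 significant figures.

12.2 ng/mL

k = ln 2 / 32.7 = 0.02120 h⁻¹
Fraction remaining after one interval: e^(−kτ) = e^(−0.02120 × 65.0) = 0.2521
R = 1 / (1 − 0.2521) = 1.337
Css,max = 36.1 × 1.337 = 48.27 ng/mL
Css,min = Css,max × e^(−kτ) = 48.27 × 0.2521 ≈ 12.2 ng/mL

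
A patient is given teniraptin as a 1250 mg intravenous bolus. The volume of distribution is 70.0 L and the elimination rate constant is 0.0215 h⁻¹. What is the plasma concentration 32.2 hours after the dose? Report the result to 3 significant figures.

8.94 mg/L

C₀ = dose / V = 1250 / 70.0 = 17.86 mg/L
C(t) = C₀ e^(−kt) = 17.86 × e^(−0.02150 × 32.2) = 17.86 × e^(−0.6923) = 17.86 × 0.5004 ≈ 8.94 mg/L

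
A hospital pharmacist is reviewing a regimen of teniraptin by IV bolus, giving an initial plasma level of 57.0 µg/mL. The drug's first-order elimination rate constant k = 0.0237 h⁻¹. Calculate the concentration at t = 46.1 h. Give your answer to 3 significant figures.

C(t) = C₀ e^(−kt) = 57.0 × e^(−0.02370 × 46.1) = 57.0 × e^(−1.093) = 57.0 × 0.3354 ≈ 19.1 µg/mL

19.1 µg/mL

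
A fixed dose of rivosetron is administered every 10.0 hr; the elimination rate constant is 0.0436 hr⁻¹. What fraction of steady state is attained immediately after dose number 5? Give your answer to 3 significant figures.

f_n = 1 − e^(−nkτ) = 1 − e^(−5 × 0.04360 × 10.0) = 1 − e^(−2.180) = 1 − 0.1130 ≈ 0.887

0.887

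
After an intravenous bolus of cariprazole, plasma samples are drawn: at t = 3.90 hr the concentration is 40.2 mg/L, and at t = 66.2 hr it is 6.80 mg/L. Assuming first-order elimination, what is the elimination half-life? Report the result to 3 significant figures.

24.3 hours

k = ln(C₁/C₂) / (t₂ − t₁) = ln(40.2/6.80) / (66.2 − 3.90)
  = 1.777 / 62.30 = 0.02852 hr⁻¹
t½ = ln 2 / k = ln 2 / 0.02852 ≈ 24.3 hours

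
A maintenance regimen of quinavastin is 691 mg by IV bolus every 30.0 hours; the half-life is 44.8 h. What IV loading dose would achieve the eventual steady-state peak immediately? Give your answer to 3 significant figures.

1860 mg

k = ln 2 / 44.8 = 0.01547 h⁻¹
Accumulation ratio R = 1 / (1 − e^(−kτ)) = 1 / (1 − e^(−0.01547×30.0)) = 1 / (1 − 0.6287) = 2.693
Loading dose = maintenance dose × R = 691 × 2.693 ≈ 1860 mg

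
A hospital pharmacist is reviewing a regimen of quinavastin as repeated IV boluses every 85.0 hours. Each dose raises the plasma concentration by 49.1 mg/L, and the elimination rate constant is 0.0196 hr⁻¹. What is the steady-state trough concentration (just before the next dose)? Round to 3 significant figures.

Fraction remaining after one interval: e^(−kτ) = e^(−0.01960 × 85.0) = 0.1890
R = 1 / (1 − 0.1890) = 1.233
Css,max = 49.1 × 1.233 = 60.54 mg/L
Css,min = Css,max × e^(−kτ) = 60.54 × 0.1890 ≈ 11.4 mg/L

11.4 mg/L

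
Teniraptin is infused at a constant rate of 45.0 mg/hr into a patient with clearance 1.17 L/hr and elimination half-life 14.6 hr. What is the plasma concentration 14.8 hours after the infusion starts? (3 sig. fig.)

Css = rate / CL = 45.0 / 1.17 = 38.46 mg/L
k = ln 2 / 14.6 = 0.04748 hr⁻¹
C(t) = Css (1 − e^(−kt)) = 38.46 × (1 − e^(−0.7026)) = 38.46 × 0.5047 ≈ 19.4 mg/L

19.4 mg/L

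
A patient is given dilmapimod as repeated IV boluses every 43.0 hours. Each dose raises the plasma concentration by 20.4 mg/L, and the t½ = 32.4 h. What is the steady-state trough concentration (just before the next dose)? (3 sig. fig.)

13.5 mg/L

k = ln 2 / 32.4 = 0.02139 h⁻¹
Fraction remaining after one interval: e^(−kτ) = e^(−0.02139 × 43.0) = 0.3986
R = 1 / (1 − 0.3986) = 1.663
Css,max = 20.4 × 1.663 = 33.92 mg/L
Css,min = Css,max × e^(−kτ) = 33.92 × 0.3986 ≈ 13.5 mg/L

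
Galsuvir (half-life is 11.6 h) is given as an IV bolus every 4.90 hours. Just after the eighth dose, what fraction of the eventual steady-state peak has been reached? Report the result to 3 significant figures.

0.904

k = ln 2 / 11.6 = 0.05975 h⁻¹
f_n = 1 − e^(−nkτ) = 1 − e^(−8 × 0.05975 × 4.90) = 1 − e^(−2.342) = 1 − 0.09610 ≈ 0.904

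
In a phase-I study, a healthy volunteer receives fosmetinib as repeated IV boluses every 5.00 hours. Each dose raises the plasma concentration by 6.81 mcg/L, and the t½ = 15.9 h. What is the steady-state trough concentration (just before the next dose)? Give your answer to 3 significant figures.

28.0 mcg/L

k = ln 2 / 15.9 = 0.04359 h⁻¹
Fraction remaining after one interval: e^(−kτ) = e^(−0.04359 × 5.00) = 0.8041
R = 1 / (1 − 0.8041) = 5.106
Css,max = 6.81 × 5.106 = 34.77 mcg/L
Css,min = Css,max × e^(−kτ) = 34.77 × 0.8041 ≈ 28.0 mcg/L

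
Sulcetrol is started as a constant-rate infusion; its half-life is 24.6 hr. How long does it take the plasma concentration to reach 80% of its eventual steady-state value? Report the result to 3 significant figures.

57.1 hours

k = ln 2 / 24.6 = 0.02818 hr⁻¹
f = 1 − e^(−kt)  ⇒  t = −ln(1 − f) / k
t = −ln(1 − 0.8) / 0.02818 = 1.609 / 0.02818 ≈ 57.1 hours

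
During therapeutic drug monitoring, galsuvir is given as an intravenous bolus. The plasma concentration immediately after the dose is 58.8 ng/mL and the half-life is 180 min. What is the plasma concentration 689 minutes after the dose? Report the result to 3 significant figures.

4.14 ng/mL

k = ln 2 / 180 = 0.003851 min⁻¹
689 min is 3.828 half-lives, so C = 58.8 × (1/2)^3.828 = 58.8 × 0.07042 ≈ 4.14 ng/mL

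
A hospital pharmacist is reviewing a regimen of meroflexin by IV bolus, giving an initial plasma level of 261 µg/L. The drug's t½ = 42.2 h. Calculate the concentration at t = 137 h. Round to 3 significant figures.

k = ln 2 / 42.2 = 0.01643 h⁻¹
C(t) = C₀ e^(−kt) = 261 × e^(−0.01643 × 137) = 261 × e^(−2.250) = 261 × 0.1054 ≈ 27.5 µg/L

27.5 µg/L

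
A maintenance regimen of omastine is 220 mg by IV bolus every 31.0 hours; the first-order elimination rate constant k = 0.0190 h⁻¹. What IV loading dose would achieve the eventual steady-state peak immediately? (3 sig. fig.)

494 mg

Accumulation ratio R = 1 / (1 − e^(−kτ)) = 1 / (1 − e^(−0.01900×31.0)) = 1 / (1 − 0.5549) = 2.247
Loading dose = maintenance dose × R = 220 × 2.247 ≈ 494 mg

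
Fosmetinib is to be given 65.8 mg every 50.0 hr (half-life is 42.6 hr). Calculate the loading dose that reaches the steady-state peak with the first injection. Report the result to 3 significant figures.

118 mg

k = ln 2 / 42.6 = 0.01627 hr⁻¹
Accumulation ratio R = 1 / (1 − e^(−kτ)) = 1 / (1 − e^(−0.01627×50.0)) = 1 / (1 − 0.4433) = 1.796
Loading dose = maintenance dose × R = 65.8 × 1.796 ≈ 118 mg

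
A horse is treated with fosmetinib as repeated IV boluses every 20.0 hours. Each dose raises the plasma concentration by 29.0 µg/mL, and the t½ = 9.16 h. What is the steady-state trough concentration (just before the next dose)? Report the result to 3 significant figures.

8.19 µg/mL

k = ln 2 / 9.16 = 0.07567 h⁻¹
Fraction remaining after one interval: e^(−kτ) = e^(−0.07567 × 20.0) = 0.2202
R = 1 / (1 − 0.2202) = 1.282
Css,max = 29.0 × 1.282 = 37.19 µg/mL
Css,min = Css,max × e^(−kτ) = 37.19 × 0.2202 ≈ 8.19 µg/mL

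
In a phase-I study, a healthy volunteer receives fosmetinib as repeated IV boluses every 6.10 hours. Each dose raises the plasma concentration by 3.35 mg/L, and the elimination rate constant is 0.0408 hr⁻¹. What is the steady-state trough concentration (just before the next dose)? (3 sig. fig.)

11.9 mg/L

Fraction remaining after one interval: e^(−kτ) = e^(−0.04080 × 6.10) = 0.7797
R = 1 / (1 − 0.7797) = 4.539
Css,max = 3.35 × 4.539 = 15.20 mg/L
Css,min = Css,max × e^(−kτ) = 15.20 × 0.7797 ≈ 11.9 mg/L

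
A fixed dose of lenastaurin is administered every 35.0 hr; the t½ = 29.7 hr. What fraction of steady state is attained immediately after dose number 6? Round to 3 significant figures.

0.993

k = ln 2 / 29.7 = 0.02334 hr⁻¹
f_n = 1 − e^(−nkτ) = 1 − e^(−6 × 0.02334 × 35.0) = 1 − e^(−4.901) = 1 − 0.007439 ≈ 0.993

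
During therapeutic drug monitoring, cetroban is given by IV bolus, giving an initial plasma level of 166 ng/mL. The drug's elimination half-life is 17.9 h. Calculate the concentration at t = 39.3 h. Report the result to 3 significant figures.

36.2 ng/mL

k = ln 2 / 17.9 = 0.03872 h⁻¹
C(t) = C₀ e^(−kt) = 166 × e^(−0.03872 × 39.3) = 166 × e^(−1.522) = 166 × 0.2183 ≈ 36.2 ng/mL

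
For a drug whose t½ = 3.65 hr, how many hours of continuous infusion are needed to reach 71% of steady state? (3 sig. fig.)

k = ln 2 / 3.65 = 0.1899 hr⁻¹
f = 1 − e^(−kt)  ⇒  t = −ln(1 − f) / k
t = −ln(1 − 0.71) / 0.1899 = 1.238 / 0.1899 ≈ 6.52 hours

6.52 hours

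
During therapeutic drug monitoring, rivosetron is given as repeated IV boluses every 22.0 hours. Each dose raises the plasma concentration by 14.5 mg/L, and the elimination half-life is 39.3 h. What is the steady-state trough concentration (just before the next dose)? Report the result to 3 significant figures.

k = ln 2 / 39.3 = 0.01764 h⁻¹
Fraction remaining after one interval: e^(−kτ) = e^(−0.01764 × 22.0) = 0.6784
R = 1 / (1 − 0.6784) = 3.109
Css,max = 14.5 × 3.109 = 45.09 mg/L
Css,min = Css,max × e^(−kτ) = 45.09 × 0.6784 ≈ 30.6 mg/L

30.6 mg/L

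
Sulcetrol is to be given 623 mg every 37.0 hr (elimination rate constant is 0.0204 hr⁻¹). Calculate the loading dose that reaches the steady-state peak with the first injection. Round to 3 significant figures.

1180 mg

Accumulation ratio R = 1 / (1 − e^(−kτ)) = 1 / (1 − e^(−0.02040×37.0)) = 1 / (1 − 0.4701) = 1.887
Loading dose = maintenance dose × R = 623 × 1.887 ≈ 1180 mg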